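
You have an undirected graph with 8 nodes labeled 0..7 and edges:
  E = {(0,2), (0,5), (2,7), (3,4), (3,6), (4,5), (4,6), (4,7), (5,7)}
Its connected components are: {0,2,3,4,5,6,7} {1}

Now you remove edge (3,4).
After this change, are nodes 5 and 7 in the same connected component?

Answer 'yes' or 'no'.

Answer: yes

Derivation:
Initial components: {0,2,3,4,5,6,7} {1}
Removing edge (3,4): not a bridge — component count unchanged at 2.
New components: {0,2,3,4,5,6,7} {1}
Are 5 and 7 in the same component? yes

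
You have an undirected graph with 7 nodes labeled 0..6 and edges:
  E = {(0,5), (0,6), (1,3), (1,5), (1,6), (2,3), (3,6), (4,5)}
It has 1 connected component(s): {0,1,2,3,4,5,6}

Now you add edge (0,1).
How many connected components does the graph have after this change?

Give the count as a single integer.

Initial component count: 1
Add (0,1): endpoints already in same component. Count unchanged: 1.
New component count: 1

Answer: 1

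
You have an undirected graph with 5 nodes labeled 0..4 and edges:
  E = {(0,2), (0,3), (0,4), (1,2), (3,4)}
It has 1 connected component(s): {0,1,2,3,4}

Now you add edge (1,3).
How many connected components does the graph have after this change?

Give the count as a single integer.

Initial component count: 1
Add (1,3): endpoints already in same component. Count unchanged: 1.
New component count: 1

Answer: 1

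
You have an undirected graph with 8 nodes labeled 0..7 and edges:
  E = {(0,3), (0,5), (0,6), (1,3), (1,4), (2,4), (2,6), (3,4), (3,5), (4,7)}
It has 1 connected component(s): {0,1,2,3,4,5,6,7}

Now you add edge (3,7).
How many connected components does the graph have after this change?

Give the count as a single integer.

Answer: 1

Derivation:
Initial component count: 1
Add (3,7): endpoints already in same component. Count unchanged: 1.
New component count: 1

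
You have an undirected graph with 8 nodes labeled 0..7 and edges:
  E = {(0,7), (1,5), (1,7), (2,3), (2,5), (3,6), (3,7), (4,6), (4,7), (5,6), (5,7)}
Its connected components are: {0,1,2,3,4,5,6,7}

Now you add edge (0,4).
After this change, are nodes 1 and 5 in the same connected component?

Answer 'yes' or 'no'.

Initial components: {0,1,2,3,4,5,6,7}
Adding edge (0,4): both already in same component {0,1,2,3,4,5,6,7}. No change.
New components: {0,1,2,3,4,5,6,7}
Are 1 and 5 in the same component? yes

Answer: yes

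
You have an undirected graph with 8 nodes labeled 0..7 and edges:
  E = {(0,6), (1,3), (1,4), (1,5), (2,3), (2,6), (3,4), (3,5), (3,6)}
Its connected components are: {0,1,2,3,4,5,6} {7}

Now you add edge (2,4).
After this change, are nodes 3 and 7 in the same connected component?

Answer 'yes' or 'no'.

Initial components: {0,1,2,3,4,5,6} {7}
Adding edge (2,4): both already in same component {0,1,2,3,4,5,6}. No change.
New components: {0,1,2,3,4,5,6} {7}
Are 3 and 7 in the same component? no

Answer: no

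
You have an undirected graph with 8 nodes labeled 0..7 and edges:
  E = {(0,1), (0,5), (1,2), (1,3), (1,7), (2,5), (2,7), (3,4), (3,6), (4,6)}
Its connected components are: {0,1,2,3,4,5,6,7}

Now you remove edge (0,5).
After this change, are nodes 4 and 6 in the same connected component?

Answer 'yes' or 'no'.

Initial components: {0,1,2,3,4,5,6,7}
Removing edge (0,5): not a bridge — component count unchanged at 1.
New components: {0,1,2,3,4,5,6,7}
Are 4 and 6 in the same component? yes

Answer: yes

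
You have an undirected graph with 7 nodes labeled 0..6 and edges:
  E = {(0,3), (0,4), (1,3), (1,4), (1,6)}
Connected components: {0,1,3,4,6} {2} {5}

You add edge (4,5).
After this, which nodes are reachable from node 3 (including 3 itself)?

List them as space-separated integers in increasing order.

Before: nodes reachable from 3: {0,1,3,4,6}
Adding (4,5): merges 3's component with another. Reachability grows.
After: nodes reachable from 3: {0,1,3,4,5,6}

Answer: 0 1 3 4 5 6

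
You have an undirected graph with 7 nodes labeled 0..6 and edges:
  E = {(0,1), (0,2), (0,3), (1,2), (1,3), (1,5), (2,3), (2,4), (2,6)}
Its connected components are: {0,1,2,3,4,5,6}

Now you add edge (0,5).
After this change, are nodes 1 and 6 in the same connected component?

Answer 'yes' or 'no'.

Answer: yes

Derivation:
Initial components: {0,1,2,3,4,5,6}
Adding edge (0,5): both already in same component {0,1,2,3,4,5,6}. No change.
New components: {0,1,2,3,4,5,6}
Are 1 and 6 in the same component? yes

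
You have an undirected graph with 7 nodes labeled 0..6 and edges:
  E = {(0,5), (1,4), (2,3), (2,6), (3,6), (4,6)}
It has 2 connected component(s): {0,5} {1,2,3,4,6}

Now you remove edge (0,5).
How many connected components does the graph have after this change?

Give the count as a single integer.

Answer: 3

Derivation:
Initial component count: 2
Remove (0,5): it was a bridge. Count increases: 2 -> 3.
  After removal, components: {0} {1,2,3,4,6} {5}
New component count: 3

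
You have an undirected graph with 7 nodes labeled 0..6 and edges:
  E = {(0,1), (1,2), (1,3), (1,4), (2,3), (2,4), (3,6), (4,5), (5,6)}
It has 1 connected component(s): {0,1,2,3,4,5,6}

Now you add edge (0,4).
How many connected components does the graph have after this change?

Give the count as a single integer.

Initial component count: 1
Add (0,4): endpoints already in same component. Count unchanged: 1.
New component count: 1

Answer: 1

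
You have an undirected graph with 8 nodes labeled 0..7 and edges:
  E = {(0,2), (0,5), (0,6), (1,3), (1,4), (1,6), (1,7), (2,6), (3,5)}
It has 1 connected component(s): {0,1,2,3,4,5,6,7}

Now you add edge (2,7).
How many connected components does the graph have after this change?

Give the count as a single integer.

Initial component count: 1
Add (2,7): endpoints already in same component. Count unchanged: 1.
New component count: 1

Answer: 1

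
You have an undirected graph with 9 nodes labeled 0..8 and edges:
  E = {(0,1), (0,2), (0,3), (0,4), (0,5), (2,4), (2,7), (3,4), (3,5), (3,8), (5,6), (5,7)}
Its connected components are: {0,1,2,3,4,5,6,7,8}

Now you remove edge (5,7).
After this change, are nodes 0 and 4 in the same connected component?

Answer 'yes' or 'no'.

Answer: yes

Derivation:
Initial components: {0,1,2,3,4,5,6,7,8}
Removing edge (5,7): not a bridge — component count unchanged at 1.
New components: {0,1,2,3,4,5,6,7,8}
Are 0 and 4 in the same component? yes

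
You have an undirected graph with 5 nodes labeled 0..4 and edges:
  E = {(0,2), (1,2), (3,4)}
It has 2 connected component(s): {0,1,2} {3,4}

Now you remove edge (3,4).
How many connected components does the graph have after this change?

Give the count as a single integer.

Answer: 3

Derivation:
Initial component count: 2
Remove (3,4): it was a bridge. Count increases: 2 -> 3.
  After removal, components: {0,1,2} {3} {4}
New component count: 3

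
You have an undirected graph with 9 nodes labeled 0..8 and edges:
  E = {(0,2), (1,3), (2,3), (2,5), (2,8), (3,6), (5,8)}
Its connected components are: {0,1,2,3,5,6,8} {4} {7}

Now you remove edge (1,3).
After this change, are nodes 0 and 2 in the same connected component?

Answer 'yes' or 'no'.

Answer: yes

Derivation:
Initial components: {0,1,2,3,5,6,8} {4} {7}
Removing edge (1,3): it was a bridge — component count 3 -> 4.
New components: {0,2,3,5,6,8} {1} {4} {7}
Are 0 and 2 in the same component? yes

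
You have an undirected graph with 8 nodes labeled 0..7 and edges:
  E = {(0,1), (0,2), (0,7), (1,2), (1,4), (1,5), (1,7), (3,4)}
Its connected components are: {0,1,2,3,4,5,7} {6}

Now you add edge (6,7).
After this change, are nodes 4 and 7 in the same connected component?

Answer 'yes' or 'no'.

Initial components: {0,1,2,3,4,5,7} {6}
Adding edge (6,7): merges {6} and {0,1,2,3,4,5,7}.
New components: {0,1,2,3,4,5,6,7}
Are 4 and 7 in the same component? yes

Answer: yes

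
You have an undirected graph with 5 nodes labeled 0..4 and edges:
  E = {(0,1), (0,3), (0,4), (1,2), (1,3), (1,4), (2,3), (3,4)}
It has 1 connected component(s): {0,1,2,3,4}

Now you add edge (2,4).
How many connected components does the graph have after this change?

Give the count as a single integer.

Initial component count: 1
Add (2,4): endpoints already in same component. Count unchanged: 1.
New component count: 1

Answer: 1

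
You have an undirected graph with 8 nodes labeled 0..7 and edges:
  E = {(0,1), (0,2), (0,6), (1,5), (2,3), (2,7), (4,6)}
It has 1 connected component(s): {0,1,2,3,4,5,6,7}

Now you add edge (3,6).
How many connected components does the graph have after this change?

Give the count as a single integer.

Initial component count: 1
Add (3,6): endpoints already in same component. Count unchanged: 1.
New component count: 1

Answer: 1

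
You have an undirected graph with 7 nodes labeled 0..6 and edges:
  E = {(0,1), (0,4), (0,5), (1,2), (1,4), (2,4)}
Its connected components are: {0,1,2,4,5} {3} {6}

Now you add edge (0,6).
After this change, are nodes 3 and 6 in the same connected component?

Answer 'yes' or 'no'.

Initial components: {0,1,2,4,5} {3} {6}
Adding edge (0,6): merges {0,1,2,4,5} and {6}.
New components: {0,1,2,4,5,6} {3}
Are 3 and 6 in the same component? no

Answer: no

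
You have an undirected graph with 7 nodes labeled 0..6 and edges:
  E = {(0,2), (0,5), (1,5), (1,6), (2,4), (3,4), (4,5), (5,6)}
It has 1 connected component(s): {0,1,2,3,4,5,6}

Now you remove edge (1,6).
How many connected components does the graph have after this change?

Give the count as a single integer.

Initial component count: 1
Remove (1,6): not a bridge. Count unchanged: 1.
  After removal, components: {0,1,2,3,4,5,6}
New component count: 1

Answer: 1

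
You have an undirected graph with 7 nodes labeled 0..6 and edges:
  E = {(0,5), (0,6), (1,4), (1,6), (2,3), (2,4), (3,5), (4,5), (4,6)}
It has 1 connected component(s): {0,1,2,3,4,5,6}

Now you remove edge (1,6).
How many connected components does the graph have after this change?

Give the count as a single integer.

Answer: 1

Derivation:
Initial component count: 1
Remove (1,6): not a bridge. Count unchanged: 1.
  After removal, components: {0,1,2,3,4,5,6}
New component count: 1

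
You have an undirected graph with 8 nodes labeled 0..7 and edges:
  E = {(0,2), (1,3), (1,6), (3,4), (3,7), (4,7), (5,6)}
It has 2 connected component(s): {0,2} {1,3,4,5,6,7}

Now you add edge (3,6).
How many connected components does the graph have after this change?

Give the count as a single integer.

Initial component count: 2
Add (3,6): endpoints already in same component. Count unchanged: 2.
New component count: 2

Answer: 2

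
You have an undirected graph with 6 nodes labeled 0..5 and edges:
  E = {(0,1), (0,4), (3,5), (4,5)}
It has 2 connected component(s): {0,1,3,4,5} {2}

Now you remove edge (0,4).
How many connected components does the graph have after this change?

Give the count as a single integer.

Initial component count: 2
Remove (0,4): it was a bridge. Count increases: 2 -> 3.
  After removal, components: {0,1} {2} {3,4,5}
New component count: 3

Answer: 3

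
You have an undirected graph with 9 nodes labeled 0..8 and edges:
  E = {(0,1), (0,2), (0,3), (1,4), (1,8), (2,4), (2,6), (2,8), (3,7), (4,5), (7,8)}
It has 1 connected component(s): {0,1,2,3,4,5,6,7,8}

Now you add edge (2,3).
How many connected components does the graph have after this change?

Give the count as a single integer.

Initial component count: 1
Add (2,3): endpoints already in same component. Count unchanged: 1.
New component count: 1

Answer: 1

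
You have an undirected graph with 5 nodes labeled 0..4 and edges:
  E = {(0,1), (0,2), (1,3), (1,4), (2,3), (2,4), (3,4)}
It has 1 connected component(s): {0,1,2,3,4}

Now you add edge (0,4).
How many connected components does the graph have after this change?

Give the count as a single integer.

Initial component count: 1
Add (0,4): endpoints already in same component. Count unchanged: 1.
New component count: 1

Answer: 1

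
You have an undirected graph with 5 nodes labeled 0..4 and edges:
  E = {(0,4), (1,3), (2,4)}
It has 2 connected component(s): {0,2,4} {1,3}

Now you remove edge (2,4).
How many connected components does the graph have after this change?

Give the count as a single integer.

Initial component count: 2
Remove (2,4): it was a bridge. Count increases: 2 -> 3.
  After removal, components: {0,4} {1,3} {2}
New component count: 3

Answer: 3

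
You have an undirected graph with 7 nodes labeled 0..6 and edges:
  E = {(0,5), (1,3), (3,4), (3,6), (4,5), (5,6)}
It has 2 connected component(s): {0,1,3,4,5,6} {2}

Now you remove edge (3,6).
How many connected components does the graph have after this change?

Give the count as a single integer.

Answer: 2

Derivation:
Initial component count: 2
Remove (3,6): not a bridge. Count unchanged: 2.
  After removal, components: {0,1,3,4,5,6} {2}
New component count: 2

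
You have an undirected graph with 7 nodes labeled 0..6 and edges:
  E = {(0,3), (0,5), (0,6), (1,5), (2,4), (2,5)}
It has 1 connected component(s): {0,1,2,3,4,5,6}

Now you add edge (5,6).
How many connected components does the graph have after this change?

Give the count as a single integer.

Initial component count: 1
Add (5,6): endpoints already in same component. Count unchanged: 1.
New component count: 1

Answer: 1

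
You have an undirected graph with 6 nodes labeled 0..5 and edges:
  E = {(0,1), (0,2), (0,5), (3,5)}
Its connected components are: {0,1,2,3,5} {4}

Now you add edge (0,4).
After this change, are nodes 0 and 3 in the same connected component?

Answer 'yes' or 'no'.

Answer: yes

Derivation:
Initial components: {0,1,2,3,5} {4}
Adding edge (0,4): merges {0,1,2,3,5} and {4}.
New components: {0,1,2,3,4,5}
Are 0 and 3 in the same component? yes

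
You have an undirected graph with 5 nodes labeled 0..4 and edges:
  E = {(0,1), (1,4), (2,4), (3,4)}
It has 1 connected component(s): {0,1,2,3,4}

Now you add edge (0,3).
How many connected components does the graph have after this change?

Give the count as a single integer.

Initial component count: 1
Add (0,3): endpoints already in same component. Count unchanged: 1.
New component count: 1

Answer: 1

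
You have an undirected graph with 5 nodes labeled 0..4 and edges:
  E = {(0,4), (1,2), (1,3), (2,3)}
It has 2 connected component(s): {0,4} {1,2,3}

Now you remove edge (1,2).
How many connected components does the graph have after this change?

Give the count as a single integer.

Answer: 2

Derivation:
Initial component count: 2
Remove (1,2): not a bridge. Count unchanged: 2.
  After removal, components: {0,4} {1,2,3}
New component count: 2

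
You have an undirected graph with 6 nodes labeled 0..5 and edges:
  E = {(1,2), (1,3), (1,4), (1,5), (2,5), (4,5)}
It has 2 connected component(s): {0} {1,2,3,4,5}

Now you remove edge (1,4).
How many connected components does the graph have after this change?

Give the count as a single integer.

Initial component count: 2
Remove (1,4): not a bridge. Count unchanged: 2.
  After removal, components: {0} {1,2,3,4,5}
New component count: 2

Answer: 2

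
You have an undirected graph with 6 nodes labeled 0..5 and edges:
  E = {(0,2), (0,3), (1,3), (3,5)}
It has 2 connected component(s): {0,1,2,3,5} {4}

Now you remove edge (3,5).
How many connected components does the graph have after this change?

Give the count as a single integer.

Initial component count: 2
Remove (3,5): it was a bridge. Count increases: 2 -> 3.
  After removal, components: {0,1,2,3} {4} {5}
New component count: 3

Answer: 3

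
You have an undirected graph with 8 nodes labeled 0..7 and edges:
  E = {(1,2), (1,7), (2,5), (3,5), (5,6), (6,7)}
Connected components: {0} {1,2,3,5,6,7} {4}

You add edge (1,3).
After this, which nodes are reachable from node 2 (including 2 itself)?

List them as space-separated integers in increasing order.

Before: nodes reachable from 2: {1,2,3,5,6,7}
Adding (1,3): both endpoints already in same component. Reachability from 2 unchanged.
After: nodes reachable from 2: {1,2,3,5,6,7}

Answer: 1 2 3 5 6 7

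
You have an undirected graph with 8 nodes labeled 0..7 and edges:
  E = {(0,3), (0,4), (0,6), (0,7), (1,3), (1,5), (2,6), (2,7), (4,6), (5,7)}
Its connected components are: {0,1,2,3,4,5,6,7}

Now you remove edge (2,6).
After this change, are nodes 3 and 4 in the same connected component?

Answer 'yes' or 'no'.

Answer: yes

Derivation:
Initial components: {0,1,2,3,4,5,6,7}
Removing edge (2,6): not a bridge — component count unchanged at 1.
New components: {0,1,2,3,4,5,6,7}
Are 3 and 4 in the same component? yes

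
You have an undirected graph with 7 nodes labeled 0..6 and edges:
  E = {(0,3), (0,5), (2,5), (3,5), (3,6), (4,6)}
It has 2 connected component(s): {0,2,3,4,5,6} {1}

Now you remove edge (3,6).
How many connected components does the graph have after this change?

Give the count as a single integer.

Answer: 3

Derivation:
Initial component count: 2
Remove (3,6): it was a bridge. Count increases: 2 -> 3.
  After removal, components: {0,2,3,5} {1} {4,6}
New component count: 3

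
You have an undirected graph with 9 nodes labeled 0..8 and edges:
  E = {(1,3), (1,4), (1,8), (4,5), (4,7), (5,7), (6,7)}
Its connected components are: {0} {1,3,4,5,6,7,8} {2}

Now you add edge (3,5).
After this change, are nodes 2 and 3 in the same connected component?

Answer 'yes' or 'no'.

Answer: no

Derivation:
Initial components: {0} {1,3,4,5,6,7,8} {2}
Adding edge (3,5): both already in same component {1,3,4,5,6,7,8}. No change.
New components: {0} {1,3,4,5,6,7,8} {2}
Are 2 and 3 in the same component? no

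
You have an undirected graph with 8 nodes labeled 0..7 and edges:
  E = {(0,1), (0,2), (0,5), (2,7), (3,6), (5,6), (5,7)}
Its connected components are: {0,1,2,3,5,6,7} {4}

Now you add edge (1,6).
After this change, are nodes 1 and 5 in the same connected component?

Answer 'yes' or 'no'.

Initial components: {0,1,2,3,5,6,7} {4}
Adding edge (1,6): both already in same component {0,1,2,3,5,6,7}. No change.
New components: {0,1,2,3,5,6,7} {4}
Are 1 and 5 in the same component? yes

Answer: yes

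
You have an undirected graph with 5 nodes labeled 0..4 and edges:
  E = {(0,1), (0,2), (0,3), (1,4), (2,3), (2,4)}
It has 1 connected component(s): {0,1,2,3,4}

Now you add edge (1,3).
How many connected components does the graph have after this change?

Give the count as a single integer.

Initial component count: 1
Add (1,3): endpoints already in same component. Count unchanged: 1.
New component count: 1

Answer: 1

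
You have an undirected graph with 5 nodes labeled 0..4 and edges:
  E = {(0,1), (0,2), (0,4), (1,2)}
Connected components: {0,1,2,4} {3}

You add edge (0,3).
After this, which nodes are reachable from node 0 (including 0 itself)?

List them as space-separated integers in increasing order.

Answer: 0 1 2 3 4

Derivation:
Before: nodes reachable from 0: {0,1,2,4}
Adding (0,3): merges 0's component with another. Reachability grows.
After: nodes reachable from 0: {0,1,2,3,4}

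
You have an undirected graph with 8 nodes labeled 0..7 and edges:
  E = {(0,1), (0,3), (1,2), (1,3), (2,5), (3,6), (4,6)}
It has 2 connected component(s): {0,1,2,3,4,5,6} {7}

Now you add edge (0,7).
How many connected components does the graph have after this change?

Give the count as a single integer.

Initial component count: 2
Add (0,7): merges two components. Count decreases: 2 -> 1.
New component count: 1

Answer: 1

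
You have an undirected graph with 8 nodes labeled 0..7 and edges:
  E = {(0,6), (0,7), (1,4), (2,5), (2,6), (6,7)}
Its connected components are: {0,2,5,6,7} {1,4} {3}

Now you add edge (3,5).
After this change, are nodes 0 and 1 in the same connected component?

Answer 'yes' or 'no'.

Initial components: {0,2,5,6,7} {1,4} {3}
Adding edge (3,5): merges {3} and {0,2,5,6,7}.
New components: {0,2,3,5,6,7} {1,4}
Are 0 and 1 in the same component? no

Answer: no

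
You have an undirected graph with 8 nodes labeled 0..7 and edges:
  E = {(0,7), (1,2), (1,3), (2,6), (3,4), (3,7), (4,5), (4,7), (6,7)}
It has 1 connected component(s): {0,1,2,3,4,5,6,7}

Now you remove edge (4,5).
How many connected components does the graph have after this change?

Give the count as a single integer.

Answer: 2

Derivation:
Initial component count: 1
Remove (4,5): it was a bridge. Count increases: 1 -> 2.
  After removal, components: {0,1,2,3,4,6,7} {5}
New component count: 2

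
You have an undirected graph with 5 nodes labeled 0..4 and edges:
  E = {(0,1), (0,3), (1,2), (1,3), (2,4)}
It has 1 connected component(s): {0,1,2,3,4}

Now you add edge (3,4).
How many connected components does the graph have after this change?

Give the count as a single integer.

Initial component count: 1
Add (3,4): endpoints already in same component. Count unchanged: 1.
New component count: 1

Answer: 1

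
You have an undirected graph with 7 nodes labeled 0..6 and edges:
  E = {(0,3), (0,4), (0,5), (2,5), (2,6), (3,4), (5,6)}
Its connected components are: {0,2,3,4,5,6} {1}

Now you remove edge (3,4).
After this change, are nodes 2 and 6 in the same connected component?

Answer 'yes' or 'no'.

Initial components: {0,2,3,4,5,6} {1}
Removing edge (3,4): not a bridge — component count unchanged at 2.
New components: {0,2,3,4,5,6} {1}
Are 2 and 6 in the same component? yes

Answer: yes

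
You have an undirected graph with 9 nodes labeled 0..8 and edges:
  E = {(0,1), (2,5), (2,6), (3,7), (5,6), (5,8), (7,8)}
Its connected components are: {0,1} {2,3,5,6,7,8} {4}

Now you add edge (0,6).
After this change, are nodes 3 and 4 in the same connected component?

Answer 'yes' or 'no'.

Initial components: {0,1} {2,3,5,6,7,8} {4}
Adding edge (0,6): merges {0,1} and {2,3,5,6,7,8}.
New components: {0,1,2,3,5,6,7,8} {4}
Are 3 and 4 in the same component? no

Answer: no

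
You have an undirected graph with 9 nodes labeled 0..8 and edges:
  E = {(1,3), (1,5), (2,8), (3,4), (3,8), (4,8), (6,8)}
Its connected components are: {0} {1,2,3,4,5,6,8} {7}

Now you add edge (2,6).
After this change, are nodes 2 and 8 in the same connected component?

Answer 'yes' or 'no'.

Initial components: {0} {1,2,3,4,5,6,8} {7}
Adding edge (2,6): both already in same component {1,2,3,4,5,6,8}. No change.
New components: {0} {1,2,3,4,5,6,8} {7}
Are 2 and 8 in the same component? yes

Answer: yes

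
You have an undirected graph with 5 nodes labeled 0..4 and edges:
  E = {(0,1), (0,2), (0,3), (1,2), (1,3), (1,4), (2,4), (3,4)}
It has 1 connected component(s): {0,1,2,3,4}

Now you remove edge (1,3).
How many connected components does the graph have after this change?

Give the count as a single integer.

Answer: 1

Derivation:
Initial component count: 1
Remove (1,3): not a bridge. Count unchanged: 1.
  After removal, components: {0,1,2,3,4}
New component count: 1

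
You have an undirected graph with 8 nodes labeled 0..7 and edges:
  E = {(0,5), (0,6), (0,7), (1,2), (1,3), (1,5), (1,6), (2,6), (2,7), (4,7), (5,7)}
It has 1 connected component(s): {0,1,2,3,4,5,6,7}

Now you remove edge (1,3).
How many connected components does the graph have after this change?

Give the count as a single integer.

Answer: 2

Derivation:
Initial component count: 1
Remove (1,3): it was a bridge. Count increases: 1 -> 2.
  After removal, components: {0,1,2,4,5,6,7} {3}
New component count: 2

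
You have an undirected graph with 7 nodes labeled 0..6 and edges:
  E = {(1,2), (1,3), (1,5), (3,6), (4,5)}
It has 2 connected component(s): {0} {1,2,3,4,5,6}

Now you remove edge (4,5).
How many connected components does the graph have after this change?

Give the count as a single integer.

Answer: 3

Derivation:
Initial component count: 2
Remove (4,5): it was a bridge. Count increases: 2 -> 3.
  After removal, components: {0} {1,2,3,5,6} {4}
New component count: 3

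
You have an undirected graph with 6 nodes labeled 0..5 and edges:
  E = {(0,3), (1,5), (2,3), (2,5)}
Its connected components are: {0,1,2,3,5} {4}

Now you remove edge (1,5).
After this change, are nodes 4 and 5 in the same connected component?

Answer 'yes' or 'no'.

Answer: no

Derivation:
Initial components: {0,1,2,3,5} {4}
Removing edge (1,5): it was a bridge — component count 2 -> 3.
New components: {0,2,3,5} {1} {4}
Are 4 and 5 in the same component? no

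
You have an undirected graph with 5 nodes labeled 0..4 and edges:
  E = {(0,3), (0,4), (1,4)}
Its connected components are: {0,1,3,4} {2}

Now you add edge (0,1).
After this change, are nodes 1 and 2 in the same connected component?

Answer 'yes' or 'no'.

Initial components: {0,1,3,4} {2}
Adding edge (0,1): both already in same component {0,1,3,4}. No change.
New components: {0,1,3,4} {2}
Are 1 and 2 in the same component? no

Answer: no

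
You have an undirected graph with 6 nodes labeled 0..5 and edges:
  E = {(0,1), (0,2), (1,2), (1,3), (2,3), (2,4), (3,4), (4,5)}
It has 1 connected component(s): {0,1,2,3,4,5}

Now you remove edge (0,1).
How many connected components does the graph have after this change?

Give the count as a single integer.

Initial component count: 1
Remove (0,1): not a bridge. Count unchanged: 1.
  After removal, components: {0,1,2,3,4,5}
New component count: 1

Answer: 1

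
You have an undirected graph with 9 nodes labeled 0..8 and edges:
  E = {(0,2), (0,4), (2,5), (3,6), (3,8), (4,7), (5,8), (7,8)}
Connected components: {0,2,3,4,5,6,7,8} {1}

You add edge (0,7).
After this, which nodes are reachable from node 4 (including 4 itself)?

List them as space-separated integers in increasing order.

Answer: 0 2 3 4 5 6 7 8

Derivation:
Before: nodes reachable from 4: {0,2,3,4,5,6,7,8}
Adding (0,7): both endpoints already in same component. Reachability from 4 unchanged.
After: nodes reachable from 4: {0,2,3,4,5,6,7,8}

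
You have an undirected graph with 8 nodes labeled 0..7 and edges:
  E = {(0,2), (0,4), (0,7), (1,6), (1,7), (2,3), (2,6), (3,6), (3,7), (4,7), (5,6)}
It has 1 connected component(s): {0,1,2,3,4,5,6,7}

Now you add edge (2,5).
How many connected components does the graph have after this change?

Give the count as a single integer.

Answer: 1

Derivation:
Initial component count: 1
Add (2,5): endpoints already in same component. Count unchanged: 1.
New component count: 1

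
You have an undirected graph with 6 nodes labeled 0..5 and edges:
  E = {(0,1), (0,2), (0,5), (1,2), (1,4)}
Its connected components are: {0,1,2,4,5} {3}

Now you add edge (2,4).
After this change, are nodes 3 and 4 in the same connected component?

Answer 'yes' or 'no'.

Answer: no

Derivation:
Initial components: {0,1,2,4,5} {3}
Adding edge (2,4): both already in same component {0,1,2,4,5}. No change.
New components: {0,1,2,4,5} {3}
Are 3 and 4 in the same component? no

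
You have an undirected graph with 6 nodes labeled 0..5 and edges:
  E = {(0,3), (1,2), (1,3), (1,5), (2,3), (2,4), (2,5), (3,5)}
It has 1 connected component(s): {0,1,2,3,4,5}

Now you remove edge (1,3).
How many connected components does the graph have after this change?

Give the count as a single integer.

Initial component count: 1
Remove (1,3): not a bridge. Count unchanged: 1.
  After removal, components: {0,1,2,3,4,5}
New component count: 1

Answer: 1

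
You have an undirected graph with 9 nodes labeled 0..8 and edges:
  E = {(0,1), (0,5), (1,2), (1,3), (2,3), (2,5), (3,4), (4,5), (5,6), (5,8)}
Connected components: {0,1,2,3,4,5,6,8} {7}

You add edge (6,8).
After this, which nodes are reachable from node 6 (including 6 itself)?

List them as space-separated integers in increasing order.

Before: nodes reachable from 6: {0,1,2,3,4,5,6,8}
Adding (6,8): both endpoints already in same component. Reachability from 6 unchanged.
After: nodes reachable from 6: {0,1,2,3,4,5,6,8}

Answer: 0 1 2 3 4 5 6 8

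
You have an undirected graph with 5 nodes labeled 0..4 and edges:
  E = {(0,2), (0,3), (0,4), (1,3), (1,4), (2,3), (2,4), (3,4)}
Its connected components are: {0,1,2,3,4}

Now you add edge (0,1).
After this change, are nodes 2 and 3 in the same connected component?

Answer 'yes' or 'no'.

Answer: yes

Derivation:
Initial components: {0,1,2,3,4}
Adding edge (0,1): both already in same component {0,1,2,3,4}. No change.
New components: {0,1,2,3,4}
Are 2 and 3 in the same component? yes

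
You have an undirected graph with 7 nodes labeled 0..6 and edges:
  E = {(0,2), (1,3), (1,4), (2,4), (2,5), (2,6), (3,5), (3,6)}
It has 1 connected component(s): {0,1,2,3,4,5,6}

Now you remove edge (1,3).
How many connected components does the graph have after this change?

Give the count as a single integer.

Answer: 1

Derivation:
Initial component count: 1
Remove (1,3): not a bridge. Count unchanged: 1.
  After removal, components: {0,1,2,3,4,5,6}
New component count: 1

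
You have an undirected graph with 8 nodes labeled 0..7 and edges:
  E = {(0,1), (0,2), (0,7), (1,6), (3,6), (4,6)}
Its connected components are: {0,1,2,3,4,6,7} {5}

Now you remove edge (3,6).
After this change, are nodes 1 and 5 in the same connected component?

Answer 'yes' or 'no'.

Answer: no

Derivation:
Initial components: {0,1,2,3,4,6,7} {5}
Removing edge (3,6): it was a bridge — component count 2 -> 3.
New components: {0,1,2,4,6,7} {3} {5}
Are 1 and 5 in the same component? no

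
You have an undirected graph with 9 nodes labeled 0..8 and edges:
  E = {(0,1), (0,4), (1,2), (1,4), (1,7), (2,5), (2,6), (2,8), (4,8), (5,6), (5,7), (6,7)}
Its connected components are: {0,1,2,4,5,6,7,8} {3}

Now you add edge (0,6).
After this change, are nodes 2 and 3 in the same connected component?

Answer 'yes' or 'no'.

Answer: no

Derivation:
Initial components: {0,1,2,4,5,6,7,8} {3}
Adding edge (0,6): both already in same component {0,1,2,4,5,6,7,8}. No change.
New components: {0,1,2,4,5,6,7,8} {3}
Are 2 and 3 in the same component? no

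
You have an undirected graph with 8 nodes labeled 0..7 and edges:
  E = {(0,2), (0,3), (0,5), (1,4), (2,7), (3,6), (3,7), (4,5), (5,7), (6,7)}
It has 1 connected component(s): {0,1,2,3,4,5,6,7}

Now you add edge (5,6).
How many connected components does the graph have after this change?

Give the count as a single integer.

Initial component count: 1
Add (5,6): endpoints already in same component. Count unchanged: 1.
New component count: 1

Answer: 1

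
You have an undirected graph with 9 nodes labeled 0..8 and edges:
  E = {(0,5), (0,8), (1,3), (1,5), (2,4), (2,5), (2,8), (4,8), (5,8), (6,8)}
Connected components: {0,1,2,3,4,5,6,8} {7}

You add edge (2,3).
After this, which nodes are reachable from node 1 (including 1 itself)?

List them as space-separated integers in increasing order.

Before: nodes reachable from 1: {0,1,2,3,4,5,6,8}
Adding (2,3): both endpoints already in same component. Reachability from 1 unchanged.
After: nodes reachable from 1: {0,1,2,3,4,5,6,8}

Answer: 0 1 2 3 4 5 6 8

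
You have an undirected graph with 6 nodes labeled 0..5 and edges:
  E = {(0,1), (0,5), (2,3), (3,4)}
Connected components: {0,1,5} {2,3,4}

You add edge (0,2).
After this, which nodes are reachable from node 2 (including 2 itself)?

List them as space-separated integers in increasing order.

Answer: 0 1 2 3 4 5

Derivation:
Before: nodes reachable from 2: {2,3,4}
Adding (0,2): merges 2's component with another. Reachability grows.
After: nodes reachable from 2: {0,1,2,3,4,5}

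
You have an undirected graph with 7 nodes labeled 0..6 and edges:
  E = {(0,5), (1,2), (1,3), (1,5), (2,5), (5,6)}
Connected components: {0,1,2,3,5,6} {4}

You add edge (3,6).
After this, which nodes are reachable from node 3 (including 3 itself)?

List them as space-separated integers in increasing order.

Answer: 0 1 2 3 5 6

Derivation:
Before: nodes reachable from 3: {0,1,2,3,5,6}
Adding (3,6): both endpoints already in same component. Reachability from 3 unchanged.
After: nodes reachable from 3: {0,1,2,3,5,6}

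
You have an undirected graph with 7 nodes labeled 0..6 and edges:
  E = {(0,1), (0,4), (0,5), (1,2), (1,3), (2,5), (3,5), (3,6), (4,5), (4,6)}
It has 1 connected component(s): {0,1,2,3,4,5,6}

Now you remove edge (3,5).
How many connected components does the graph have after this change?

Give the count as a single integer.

Initial component count: 1
Remove (3,5): not a bridge. Count unchanged: 1.
  After removal, components: {0,1,2,3,4,5,6}
New component count: 1

Answer: 1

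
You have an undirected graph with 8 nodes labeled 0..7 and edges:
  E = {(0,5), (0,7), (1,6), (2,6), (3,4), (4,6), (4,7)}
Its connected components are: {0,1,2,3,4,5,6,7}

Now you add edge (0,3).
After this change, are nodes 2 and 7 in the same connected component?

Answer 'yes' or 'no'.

Initial components: {0,1,2,3,4,5,6,7}
Adding edge (0,3): both already in same component {0,1,2,3,4,5,6,7}. No change.
New components: {0,1,2,3,4,5,6,7}
Are 2 and 7 in the same component? yes

Answer: yes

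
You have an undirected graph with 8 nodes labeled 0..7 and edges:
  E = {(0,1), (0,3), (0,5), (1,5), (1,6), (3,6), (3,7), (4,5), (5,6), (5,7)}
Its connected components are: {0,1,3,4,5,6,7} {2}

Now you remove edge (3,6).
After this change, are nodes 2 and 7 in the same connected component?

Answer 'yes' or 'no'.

Initial components: {0,1,3,4,5,6,7} {2}
Removing edge (3,6): not a bridge — component count unchanged at 2.
New components: {0,1,3,4,5,6,7} {2}
Are 2 and 7 in the same component? no

Answer: no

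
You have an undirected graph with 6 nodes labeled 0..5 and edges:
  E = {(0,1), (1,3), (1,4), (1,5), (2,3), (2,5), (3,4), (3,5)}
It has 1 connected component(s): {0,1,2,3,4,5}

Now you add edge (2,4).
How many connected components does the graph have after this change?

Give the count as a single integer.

Initial component count: 1
Add (2,4): endpoints already in same component. Count unchanged: 1.
New component count: 1

Answer: 1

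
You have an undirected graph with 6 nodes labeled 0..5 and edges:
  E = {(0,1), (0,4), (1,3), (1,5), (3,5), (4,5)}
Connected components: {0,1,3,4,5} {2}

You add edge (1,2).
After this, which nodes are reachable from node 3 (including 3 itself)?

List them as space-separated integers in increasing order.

Before: nodes reachable from 3: {0,1,3,4,5}
Adding (1,2): merges 3's component with another. Reachability grows.
After: nodes reachable from 3: {0,1,2,3,4,5}

Answer: 0 1 2 3 4 5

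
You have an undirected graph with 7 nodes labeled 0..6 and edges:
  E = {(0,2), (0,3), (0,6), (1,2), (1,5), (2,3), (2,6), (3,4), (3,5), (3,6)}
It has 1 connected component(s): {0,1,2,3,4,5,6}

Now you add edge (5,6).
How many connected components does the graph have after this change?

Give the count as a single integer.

Answer: 1

Derivation:
Initial component count: 1
Add (5,6): endpoints already in same component. Count unchanged: 1.
New component count: 1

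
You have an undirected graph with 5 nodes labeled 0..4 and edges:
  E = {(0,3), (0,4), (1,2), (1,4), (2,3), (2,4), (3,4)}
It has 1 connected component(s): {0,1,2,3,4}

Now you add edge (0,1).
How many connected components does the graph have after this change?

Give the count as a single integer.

Answer: 1

Derivation:
Initial component count: 1
Add (0,1): endpoints already in same component. Count unchanged: 1.
New component count: 1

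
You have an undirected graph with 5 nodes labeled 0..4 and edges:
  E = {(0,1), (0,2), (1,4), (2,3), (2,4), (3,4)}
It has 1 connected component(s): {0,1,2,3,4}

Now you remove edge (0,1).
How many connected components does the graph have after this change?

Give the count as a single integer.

Initial component count: 1
Remove (0,1): not a bridge. Count unchanged: 1.
  After removal, components: {0,1,2,3,4}
New component count: 1

Answer: 1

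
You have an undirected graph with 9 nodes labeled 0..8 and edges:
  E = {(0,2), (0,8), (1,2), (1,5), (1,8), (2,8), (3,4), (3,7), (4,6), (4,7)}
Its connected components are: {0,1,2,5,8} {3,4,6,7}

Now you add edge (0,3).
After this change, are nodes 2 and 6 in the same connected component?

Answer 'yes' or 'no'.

Initial components: {0,1,2,5,8} {3,4,6,7}
Adding edge (0,3): merges {0,1,2,5,8} and {3,4,6,7}.
New components: {0,1,2,3,4,5,6,7,8}
Are 2 and 6 in the same component? yes

Answer: yes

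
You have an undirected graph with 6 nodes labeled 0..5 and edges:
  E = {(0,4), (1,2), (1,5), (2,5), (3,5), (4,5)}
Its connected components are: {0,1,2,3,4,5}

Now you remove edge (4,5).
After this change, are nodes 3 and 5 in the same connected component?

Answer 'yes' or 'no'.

Answer: yes

Derivation:
Initial components: {0,1,2,3,4,5}
Removing edge (4,5): it was a bridge — component count 1 -> 2.
New components: {0,4} {1,2,3,5}
Are 3 and 5 in the same component? yes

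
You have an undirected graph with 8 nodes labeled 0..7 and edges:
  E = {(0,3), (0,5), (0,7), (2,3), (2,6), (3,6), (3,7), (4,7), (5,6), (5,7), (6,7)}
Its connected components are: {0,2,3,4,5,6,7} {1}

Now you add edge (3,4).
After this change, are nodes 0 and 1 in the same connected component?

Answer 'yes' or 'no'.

Answer: no

Derivation:
Initial components: {0,2,3,4,5,6,7} {1}
Adding edge (3,4): both already in same component {0,2,3,4,5,6,7}. No change.
New components: {0,2,3,4,5,6,7} {1}
Are 0 and 1 in the same component? no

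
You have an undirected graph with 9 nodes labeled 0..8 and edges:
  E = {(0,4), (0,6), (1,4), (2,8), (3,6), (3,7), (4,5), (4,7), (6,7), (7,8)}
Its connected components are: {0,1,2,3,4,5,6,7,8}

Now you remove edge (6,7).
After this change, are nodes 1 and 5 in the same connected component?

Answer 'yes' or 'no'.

Answer: yes

Derivation:
Initial components: {0,1,2,3,4,5,6,7,8}
Removing edge (6,7): not a bridge — component count unchanged at 1.
New components: {0,1,2,3,4,5,6,7,8}
Are 1 and 5 in the same component? yes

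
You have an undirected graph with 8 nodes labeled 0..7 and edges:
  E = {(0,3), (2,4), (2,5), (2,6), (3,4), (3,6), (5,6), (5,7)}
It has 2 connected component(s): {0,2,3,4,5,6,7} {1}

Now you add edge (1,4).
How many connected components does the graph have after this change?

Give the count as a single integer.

Answer: 1

Derivation:
Initial component count: 2
Add (1,4): merges two components. Count decreases: 2 -> 1.
New component count: 1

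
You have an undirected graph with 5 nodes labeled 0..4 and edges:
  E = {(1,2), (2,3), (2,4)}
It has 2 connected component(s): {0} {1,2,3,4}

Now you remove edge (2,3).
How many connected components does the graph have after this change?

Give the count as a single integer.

Answer: 3

Derivation:
Initial component count: 2
Remove (2,3): it was a bridge. Count increases: 2 -> 3.
  After removal, components: {0} {1,2,4} {3}
New component count: 3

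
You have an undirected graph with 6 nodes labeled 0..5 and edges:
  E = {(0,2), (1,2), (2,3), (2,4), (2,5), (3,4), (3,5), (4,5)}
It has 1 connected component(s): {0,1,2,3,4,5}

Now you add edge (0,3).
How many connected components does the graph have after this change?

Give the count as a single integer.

Initial component count: 1
Add (0,3): endpoints already in same component. Count unchanged: 1.
New component count: 1

Answer: 1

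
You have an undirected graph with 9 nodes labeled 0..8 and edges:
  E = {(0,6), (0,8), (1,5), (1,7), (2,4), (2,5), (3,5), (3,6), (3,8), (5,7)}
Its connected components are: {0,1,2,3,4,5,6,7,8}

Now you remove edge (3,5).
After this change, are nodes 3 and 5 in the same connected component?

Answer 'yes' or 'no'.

Initial components: {0,1,2,3,4,5,6,7,8}
Removing edge (3,5): it was a bridge — component count 1 -> 2.
New components: {0,3,6,8} {1,2,4,5,7}
Are 3 and 5 in the same component? no

Answer: no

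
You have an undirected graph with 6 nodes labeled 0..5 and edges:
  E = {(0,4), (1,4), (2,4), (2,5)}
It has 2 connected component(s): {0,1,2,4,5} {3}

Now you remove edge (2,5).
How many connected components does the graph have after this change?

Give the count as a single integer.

Answer: 3

Derivation:
Initial component count: 2
Remove (2,5): it was a bridge. Count increases: 2 -> 3.
  After removal, components: {0,1,2,4} {3} {5}
New component count: 3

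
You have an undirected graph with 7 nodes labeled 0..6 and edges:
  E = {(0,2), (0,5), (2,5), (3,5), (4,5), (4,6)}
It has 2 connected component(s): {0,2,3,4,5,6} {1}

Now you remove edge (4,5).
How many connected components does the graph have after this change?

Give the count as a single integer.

Answer: 3

Derivation:
Initial component count: 2
Remove (4,5): it was a bridge. Count increases: 2 -> 3.
  After removal, components: {0,2,3,5} {1} {4,6}
New component count: 3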